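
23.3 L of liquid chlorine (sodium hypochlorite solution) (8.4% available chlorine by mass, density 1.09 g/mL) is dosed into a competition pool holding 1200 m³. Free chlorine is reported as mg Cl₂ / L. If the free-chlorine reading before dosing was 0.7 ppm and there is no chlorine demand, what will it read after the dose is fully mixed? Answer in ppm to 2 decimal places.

Volume: 1200 m³ = 1,200,000 L.
Mass of solution: 23.3 L × 1000 mL/L × 1.09 g/mL = 25,400 g.
Available chlorine delivered: 25,400 g × 0.084 = 2133 g as Cl₂.
Concentration rise: 2133 g / 1,200,000 L = 1.778 mg/L = 1.78 ppm.
Final FC: 0.7 + 1.78 = 2.48 ppm.

2.48 ppm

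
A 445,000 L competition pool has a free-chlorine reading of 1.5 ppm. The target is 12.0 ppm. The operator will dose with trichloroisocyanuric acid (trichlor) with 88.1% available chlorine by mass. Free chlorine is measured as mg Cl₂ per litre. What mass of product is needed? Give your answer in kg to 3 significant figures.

Chlorine deficit: 12.0 − 1.5 = 10.5 ppm = 10.5 mg/L as Cl₂.
Cl₂ equivalent needed: 10.5 mg/L × 445,000 L = 4,672,000 mg = 4672 g.
Product at 88.1% available chlorine: 4672 / 0.881 = 5304 g.

5.30 kg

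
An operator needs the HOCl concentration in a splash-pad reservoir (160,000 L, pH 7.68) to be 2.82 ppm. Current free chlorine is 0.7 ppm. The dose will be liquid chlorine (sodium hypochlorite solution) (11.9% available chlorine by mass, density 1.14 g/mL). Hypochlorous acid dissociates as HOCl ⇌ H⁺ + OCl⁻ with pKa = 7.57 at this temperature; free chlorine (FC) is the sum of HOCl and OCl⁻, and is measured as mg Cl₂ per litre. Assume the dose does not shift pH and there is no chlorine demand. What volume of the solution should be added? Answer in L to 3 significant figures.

6.79 L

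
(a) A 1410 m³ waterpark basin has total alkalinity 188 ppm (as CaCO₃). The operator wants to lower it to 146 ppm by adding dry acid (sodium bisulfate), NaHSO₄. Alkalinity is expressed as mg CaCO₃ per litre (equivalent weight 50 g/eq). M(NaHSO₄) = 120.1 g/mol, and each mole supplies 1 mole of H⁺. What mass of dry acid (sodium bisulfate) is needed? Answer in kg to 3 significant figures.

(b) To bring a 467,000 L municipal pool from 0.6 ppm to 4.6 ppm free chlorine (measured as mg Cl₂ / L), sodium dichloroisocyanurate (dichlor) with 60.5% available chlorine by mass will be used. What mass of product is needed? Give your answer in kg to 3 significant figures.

(a) Volume: 1410 m³ = 1,410,000 L.
(a) Alkalinity to neutralize: (188 − 146) = 42 mg/L as CaCO₃ × 1,410,000 L = 59,220 g as CaCO₃.
(a) Equivalents of H⁺ required: 59,220 ÷ 50 g/eq = 1184 eq = 1184 mol NaHSO₄.
(a) Mass of NaHSO₄: 1184 × 120.1 = 142,200 g.

(b) Chlorine deficit: 4.6 − 0.6 = 4 ppm = 4 mg/L as Cl₂.
(b) Cl₂ equivalent needed: 4 mg/L × 467,000 L = 1,868,000 mg = 1868 g.
(b) Product at 60.5% available chlorine: 1868 / 0.605 = 3088 g.

(a) 142 kg; (b) 3.09 kg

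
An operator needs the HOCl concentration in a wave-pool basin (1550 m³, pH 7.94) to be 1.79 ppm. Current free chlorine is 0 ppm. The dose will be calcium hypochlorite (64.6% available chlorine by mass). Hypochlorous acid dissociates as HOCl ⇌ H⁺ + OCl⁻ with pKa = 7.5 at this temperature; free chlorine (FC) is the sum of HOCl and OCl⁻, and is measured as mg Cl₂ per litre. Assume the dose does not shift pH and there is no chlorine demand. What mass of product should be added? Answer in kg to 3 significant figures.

Volume: 1550 m³ = 1,550,000 L.
[OCl⁻]/[HOCl] = 10^(pH − pKa) = 10^(7.94 − 7.5) = 2.754; fraction as HOCl = 1/(1 + 2.754) = 0.2664.
Free chlorine required for 1.79 ppm HOCl: 1.79 / 0.2664 = 6.72 ppm.
FC to add: 6.72 − 0 = 6.72 mg/L as Cl₂.
Cl₂ equivalent: 6.72 mg/L × 1,550,000 L = 10,420 g.
Product at 64.6% available Cl: 10,420 / 0.646 = 16,120 g.

16.1 kg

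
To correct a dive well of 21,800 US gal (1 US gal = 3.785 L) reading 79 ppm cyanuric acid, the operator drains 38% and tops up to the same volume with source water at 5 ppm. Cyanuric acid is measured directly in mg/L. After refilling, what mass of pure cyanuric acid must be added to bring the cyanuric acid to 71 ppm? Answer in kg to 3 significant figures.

Volume: 21,800 US gal × 3.785 L/gal = 82,513 L.
After draining 38% and refilling: 79 × 0.62 + 5 × 0.38 = 50.88 ppm.
Deficit to target: 71 − 50.88 = 20.12 mg/L.
Mass: 20.12 mg/L × 82,513 L = 1660 g cyanuric acid.

1.66 kg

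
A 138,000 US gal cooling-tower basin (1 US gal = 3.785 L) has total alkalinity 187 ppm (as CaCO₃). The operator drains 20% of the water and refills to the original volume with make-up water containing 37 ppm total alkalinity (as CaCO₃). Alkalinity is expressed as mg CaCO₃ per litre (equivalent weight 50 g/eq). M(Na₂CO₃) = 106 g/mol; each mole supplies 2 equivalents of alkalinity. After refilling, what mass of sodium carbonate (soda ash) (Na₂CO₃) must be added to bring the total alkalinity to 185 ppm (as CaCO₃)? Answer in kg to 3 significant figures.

Volume: 138,000 US gal × 3.785 L/gal = 522,330 L.
After draining 20% and refilling: 187 × 0.80 + 37 × 0.20 = 157 ppm.
Deficit to target: 185 − 157 = 28 mg/L.
As CaCO₃: 28 mg/L × 522,330 L = 14,630 g; ÷ 50 g/eq ÷ 2 = 146.3 mol Na₂CO₃.
Mass: 146.3 × 106 = 15,500 g.

15.5 kg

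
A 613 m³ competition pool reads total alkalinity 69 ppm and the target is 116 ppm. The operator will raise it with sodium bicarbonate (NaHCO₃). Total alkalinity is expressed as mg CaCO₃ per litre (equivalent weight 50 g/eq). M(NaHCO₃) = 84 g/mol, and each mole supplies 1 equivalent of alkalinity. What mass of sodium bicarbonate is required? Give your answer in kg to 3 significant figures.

48.4 kg

Volume: 613 m³ = 613,000 L.
Alkalinity to add: (116 − 69) = 47 mg/L as CaCO₃ × 613,000 L = 28,810 g as CaCO₃.
Equivalents: 28,810 g ÷ 50 g/eq = 576.2 eq.
NaHCO₃ supplies 1 eq per mole → 576.2 mol.
Mass: 576.2 mol × 84 g/mol = 48,400 g.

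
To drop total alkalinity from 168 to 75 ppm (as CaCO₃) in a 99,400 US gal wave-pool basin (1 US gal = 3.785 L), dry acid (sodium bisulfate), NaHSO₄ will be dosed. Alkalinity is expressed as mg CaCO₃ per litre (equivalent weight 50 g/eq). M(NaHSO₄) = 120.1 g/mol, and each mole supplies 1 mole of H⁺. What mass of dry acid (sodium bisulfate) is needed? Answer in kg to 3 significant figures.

Volume: 99,400 US gal × 3.785 L/gal = 376,229 L.
Alkalinity to neutralize: (168 − 75) = 93 mg/L as CaCO₃ × 376,229 L = 34,990 g as CaCO₃.
Equivalents of H⁺ required: 34,990 ÷ 50 g/eq = 699.8 eq = 699.8 mol NaHSO₄.
Mass of NaHSO₄: 699.8 × 120.1 = 84,040 g.

84.0 kg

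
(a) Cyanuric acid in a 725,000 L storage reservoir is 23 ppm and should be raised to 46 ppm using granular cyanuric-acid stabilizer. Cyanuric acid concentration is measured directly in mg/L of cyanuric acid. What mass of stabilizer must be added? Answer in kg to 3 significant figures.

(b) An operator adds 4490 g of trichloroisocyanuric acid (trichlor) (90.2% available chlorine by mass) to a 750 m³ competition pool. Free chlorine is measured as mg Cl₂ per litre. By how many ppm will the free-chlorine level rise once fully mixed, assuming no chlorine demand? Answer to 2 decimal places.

(a) 16.7 kg; (b) 5.40 ppm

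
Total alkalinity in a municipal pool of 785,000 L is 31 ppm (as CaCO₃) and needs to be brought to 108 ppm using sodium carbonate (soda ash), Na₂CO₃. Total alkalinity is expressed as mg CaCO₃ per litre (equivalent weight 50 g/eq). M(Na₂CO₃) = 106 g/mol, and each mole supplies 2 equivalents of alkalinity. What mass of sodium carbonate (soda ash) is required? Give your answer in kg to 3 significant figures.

Alkalinity to add: (108 − 31) = 77 mg/L as CaCO₃ × 785,000 L = 60,440 g as CaCO₃.
Equivalents: 60,440 g ÷ 50 g/eq = 1209 eq.
Each mole of Na₂CO₃ supplies 2 eq, so 1209 / 2 = 604.5 mol.
Mass: 604.5 mol × 106 g/mol = 64,070 g.

64.1 kg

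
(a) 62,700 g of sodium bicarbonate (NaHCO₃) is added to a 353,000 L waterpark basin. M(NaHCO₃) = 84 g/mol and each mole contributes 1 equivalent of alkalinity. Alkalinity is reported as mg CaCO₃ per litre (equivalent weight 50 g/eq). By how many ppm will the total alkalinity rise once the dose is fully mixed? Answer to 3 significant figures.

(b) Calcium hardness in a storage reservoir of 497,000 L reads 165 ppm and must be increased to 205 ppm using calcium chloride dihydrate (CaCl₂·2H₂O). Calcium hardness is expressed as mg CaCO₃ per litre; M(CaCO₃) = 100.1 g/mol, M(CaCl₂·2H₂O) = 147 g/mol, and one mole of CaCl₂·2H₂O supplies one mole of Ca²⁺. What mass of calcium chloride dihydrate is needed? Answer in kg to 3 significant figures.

(a) 106 ppm; (b) 29.2 kg

(a) Moles of NaHCO₃: 62,700 g ÷ 84 g/mol = 746.4 mol → 746.4 eq of alkalinity.
(a) As CaCO₃: 746.4 eq × 50 g/eq = 37,320 g.
(a) Rise: 37,320 g / 353,000 L × 1000 = 105.7 mg/L.

(b) Hardness to add: (205 − 165) = 40 mg/L as CaCO₃ × 497,000 L = 19,880 g as CaCO₃.
(b) Moles of Ca²⁺ (1 mol Ca²⁺ ≡ 1 mol CaCO₃): 19,880 / 100.1 g/mol = 198.6 mol.
(b) Mass of CaCl₂·2H₂O: 198.6 × 147 = 29,190 g.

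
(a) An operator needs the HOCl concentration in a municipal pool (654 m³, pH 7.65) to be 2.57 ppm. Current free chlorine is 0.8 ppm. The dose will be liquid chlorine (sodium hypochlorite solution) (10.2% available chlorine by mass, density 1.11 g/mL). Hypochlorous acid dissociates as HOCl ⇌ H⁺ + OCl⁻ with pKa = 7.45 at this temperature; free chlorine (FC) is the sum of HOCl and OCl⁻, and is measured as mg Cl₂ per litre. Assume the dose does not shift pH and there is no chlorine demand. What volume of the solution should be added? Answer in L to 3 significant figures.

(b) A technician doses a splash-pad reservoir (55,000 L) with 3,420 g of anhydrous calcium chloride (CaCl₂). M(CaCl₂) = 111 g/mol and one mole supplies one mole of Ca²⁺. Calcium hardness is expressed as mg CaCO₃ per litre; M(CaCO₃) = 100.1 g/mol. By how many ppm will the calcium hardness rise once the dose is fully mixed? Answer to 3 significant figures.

(a) 33.8 L; (b) 56.1 ppm

(a) Volume: 654 m³ = 654,000 L.
(a) [OCl⁻]/[HOCl] = 10^(pH − pKa) = 10^(7.65 − 7.45) = 1.585; fraction as HOCl = 1/(1 + 1.585) = 0.3869.
(a) Free chlorine required for 2.57 ppm HOCl: 2.57 / 0.3869 = 6.643 ppm.
(a) FC to add: 6.643 − 0.8 = 5.843 mg/L as Cl₂.
(a) Cl₂ equivalent: 5.843 mg/L × 654,000 L = 3821 g.
(a) Product at 10.2% available Cl: 3821 / 0.102 = 37,470 g.
(a) Volume: 37,470 g ÷ 1.11 g/mL = 33,750 mL.

(b) Moles of Ca²⁺: 3,420 g ÷ 111 g/mol = 30.81 mol.
(b) As CaCO₃: 30.81 mol × 100.1 g/mol = 3084 g.
(b) Rise: 3084 g / 55,000 L × 1000 = 56.08 mg/L.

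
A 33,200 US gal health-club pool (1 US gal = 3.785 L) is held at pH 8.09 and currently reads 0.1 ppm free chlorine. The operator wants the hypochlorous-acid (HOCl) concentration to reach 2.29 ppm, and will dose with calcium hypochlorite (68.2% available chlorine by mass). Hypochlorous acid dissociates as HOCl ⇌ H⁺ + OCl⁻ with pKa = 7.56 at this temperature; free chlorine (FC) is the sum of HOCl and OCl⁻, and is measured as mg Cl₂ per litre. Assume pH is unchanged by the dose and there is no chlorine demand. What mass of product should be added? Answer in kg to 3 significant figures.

1.83 kg

Volume: 33,200 US gal × 3.785 L/gal = 125,662 L.
[OCl⁻]/[HOCl] = 10^(pH − pKa) = 10^(8.09 − 7.56) = 3.388; fraction as HOCl = 1/(1 + 3.388) = 0.2279.
Free chlorine required for 2.29 ppm HOCl: 2.29 / 0.2279 = 10.05 ppm.
FC to add: 10.05 − 0.1 = 9.95 mg/L as Cl₂.
Cl₂ equivalent: 9.95 mg/L × 125,662 L = 1250 g.
Product at 68.2% available Cl: 1250 / 0.682 = 1833 g.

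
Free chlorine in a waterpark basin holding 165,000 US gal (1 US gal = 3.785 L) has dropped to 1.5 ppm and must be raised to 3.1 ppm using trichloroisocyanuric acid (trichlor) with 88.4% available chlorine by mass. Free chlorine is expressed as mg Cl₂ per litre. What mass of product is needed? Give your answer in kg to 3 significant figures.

Volume: 165,000 US gal × 3.785 L/gal = 624,525 L.
Chlorine deficit: 3.1 − 1.5 = 1.6 ppm = 1.6 mg/L as Cl₂.
Cl₂ equivalent needed: 1.6 mg/L × 624,525 L = 999,200 mg = 999.2 g.
Product at 88.4% available chlorine: 999.2 / 0.884 = 1130 g.

1.13 kg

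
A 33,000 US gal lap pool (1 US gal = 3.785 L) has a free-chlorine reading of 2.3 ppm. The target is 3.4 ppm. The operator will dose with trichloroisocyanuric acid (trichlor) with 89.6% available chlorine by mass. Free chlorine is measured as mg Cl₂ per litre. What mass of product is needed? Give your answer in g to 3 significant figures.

153 g

Volume: 33,000 US gal × 3.785 L/gal = 124,905 L.
Chlorine deficit: 3.4 − 2.3 = 1.1 ppm = 1.1 mg/L as Cl₂.
Cl₂ equivalent needed: 1.1 mg/L × 124,905 L = 137,400 mg = 137.4 g.
Product at 89.6% available chlorine: 137.4 / 0.896 = 153.3 g.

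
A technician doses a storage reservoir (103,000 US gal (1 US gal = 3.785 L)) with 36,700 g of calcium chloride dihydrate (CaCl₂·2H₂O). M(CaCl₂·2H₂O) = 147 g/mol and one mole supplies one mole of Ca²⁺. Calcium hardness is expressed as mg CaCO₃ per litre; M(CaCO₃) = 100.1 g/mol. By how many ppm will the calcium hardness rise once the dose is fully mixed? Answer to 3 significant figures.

Volume: 103,000 US gal × 3.785 L/gal = 389,855 L.
Moles of Ca²⁺: 36,700 g ÷ 147 g/mol = 249.7 mol.
As CaCO₃: 249.7 mol × 100.1 g/mol = 24,990 g.
Rise: 24,990 g / 389,855 L × 1000 = 64.1 mg/L.

64.1 ppm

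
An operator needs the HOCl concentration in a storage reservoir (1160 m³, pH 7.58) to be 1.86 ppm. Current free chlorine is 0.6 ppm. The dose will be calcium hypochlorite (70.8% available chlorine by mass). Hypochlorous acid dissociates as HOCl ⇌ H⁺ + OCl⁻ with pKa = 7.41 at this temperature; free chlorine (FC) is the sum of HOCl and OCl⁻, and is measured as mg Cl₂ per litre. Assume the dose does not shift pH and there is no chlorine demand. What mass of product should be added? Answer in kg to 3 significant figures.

Volume: 1160 m³ = 1,160,000 L.
[OCl⁻]/[HOCl] = 10^(pH − pKa) = 10^(7.58 − 7.41) = 1.479; fraction as HOCl = 1/(1 + 1.479) = 0.4034.
Free chlorine required for 1.86 ppm HOCl: 1.86 / 0.4034 = 4.611 ppm.
FC to add: 4.611 − 0.6 = 4.011 mg/L as Cl₂.
Cl₂ equivalent: 4.011 mg/L × 1,160,000 L = 4653 g.
Product at 70.8% available Cl: 4653 / 0.708 = 6572 g.

6.57 kg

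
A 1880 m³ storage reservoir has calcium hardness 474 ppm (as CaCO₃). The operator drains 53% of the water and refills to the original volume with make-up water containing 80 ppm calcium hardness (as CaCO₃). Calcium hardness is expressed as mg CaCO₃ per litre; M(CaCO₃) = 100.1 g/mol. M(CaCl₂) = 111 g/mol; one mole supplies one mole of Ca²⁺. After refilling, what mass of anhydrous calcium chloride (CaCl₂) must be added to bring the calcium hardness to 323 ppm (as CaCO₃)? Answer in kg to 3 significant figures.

121 kg

Volume: 1880 m³ = 1,880,000 L.
After draining 53% and refilling: 474 × 0.47 + 80 × 0.53 = 265.18 ppm.
Deficit to target: 323 − 265.18 = 57.82 mg/L.
As CaCO₃: 57.82 mg/L × 1,880,000 L = 108,700 g; ÷ 100.1 = 1086 mol Ca²⁺.
Mass: 1086 × 111 = 120,500 g.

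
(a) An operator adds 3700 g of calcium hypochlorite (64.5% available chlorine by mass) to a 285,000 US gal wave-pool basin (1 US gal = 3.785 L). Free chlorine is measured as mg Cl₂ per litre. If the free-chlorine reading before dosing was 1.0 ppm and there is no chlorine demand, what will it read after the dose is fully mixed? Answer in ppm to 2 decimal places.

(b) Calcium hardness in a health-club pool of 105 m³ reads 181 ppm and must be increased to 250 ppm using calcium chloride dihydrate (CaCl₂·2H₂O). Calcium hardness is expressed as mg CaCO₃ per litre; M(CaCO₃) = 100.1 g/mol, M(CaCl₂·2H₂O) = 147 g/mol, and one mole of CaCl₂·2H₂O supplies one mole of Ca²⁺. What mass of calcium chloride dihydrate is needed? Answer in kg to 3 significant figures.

(a) 3.21 ppm; (b) 10.6 kg

(a) Volume: 285,000 US gal × 3.785 L/gal = 1,078,725 L.
(a) Available chlorine delivered: 3700 g × 0.645 = 2386 g as Cl₂.
(a) Concentration rise: 2386 g / 1,078,725 L = 2.212 mg/L = 2.21 ppm.
(a) Final FC: 1.0 + 2.21 = 3.21 ppm.

(b) Volume: 105 m³ = 105,000 L.
(b) Hardness to add: (250 − 181) = 69 mg/L as CaCO₃ × 105,000 L = 7245 g as CaCO₃.
(b) Moles of Ca²⁺ (1 mol Ca²⁺ ≡ 1 mol CaCO₃): 7245 / 100.1 g/mol = 72.38 mol.
(b) Mass of CaCl₂·2H₂O: 72.38 × 147 = 10,640 g.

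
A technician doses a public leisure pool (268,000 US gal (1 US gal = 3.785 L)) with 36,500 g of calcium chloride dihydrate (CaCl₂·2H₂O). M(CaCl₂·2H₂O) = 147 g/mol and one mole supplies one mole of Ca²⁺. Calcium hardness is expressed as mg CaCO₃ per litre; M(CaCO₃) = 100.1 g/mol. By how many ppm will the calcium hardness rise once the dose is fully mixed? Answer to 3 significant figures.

Volume: 268,000 US gal × 3.785 L/gal = 1,014,380 L.
Moles of Ca²⁺: 36,500 g ÷ 147 g/mol = 248.3 mol.
As CaCO₃: 248.3 mol × 100.1 g/mol = 24,850 g.
Rise: 24,850 g / 1,014,380 L × 1000 = 24.5 mg/L.

24.5 ppm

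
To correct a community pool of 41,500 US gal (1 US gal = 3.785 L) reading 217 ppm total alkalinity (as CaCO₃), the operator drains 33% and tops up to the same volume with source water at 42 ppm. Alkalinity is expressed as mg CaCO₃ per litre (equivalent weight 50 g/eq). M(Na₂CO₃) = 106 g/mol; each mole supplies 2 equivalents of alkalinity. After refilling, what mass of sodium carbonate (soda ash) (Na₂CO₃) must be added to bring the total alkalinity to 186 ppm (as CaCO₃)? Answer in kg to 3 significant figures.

4.45 kg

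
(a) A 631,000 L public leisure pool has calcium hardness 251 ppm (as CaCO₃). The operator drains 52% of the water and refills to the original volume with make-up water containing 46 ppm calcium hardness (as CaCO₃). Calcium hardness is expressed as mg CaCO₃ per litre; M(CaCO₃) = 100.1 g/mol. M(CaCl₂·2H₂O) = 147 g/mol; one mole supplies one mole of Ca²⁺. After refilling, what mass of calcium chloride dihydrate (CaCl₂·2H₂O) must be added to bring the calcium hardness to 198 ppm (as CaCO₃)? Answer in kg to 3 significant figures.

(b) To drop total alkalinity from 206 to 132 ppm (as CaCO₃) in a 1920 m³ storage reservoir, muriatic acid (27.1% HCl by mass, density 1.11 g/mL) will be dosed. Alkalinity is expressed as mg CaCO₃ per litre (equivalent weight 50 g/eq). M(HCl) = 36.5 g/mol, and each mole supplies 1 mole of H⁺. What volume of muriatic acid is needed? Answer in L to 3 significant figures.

(a) 49.7 kg; (b) 345 L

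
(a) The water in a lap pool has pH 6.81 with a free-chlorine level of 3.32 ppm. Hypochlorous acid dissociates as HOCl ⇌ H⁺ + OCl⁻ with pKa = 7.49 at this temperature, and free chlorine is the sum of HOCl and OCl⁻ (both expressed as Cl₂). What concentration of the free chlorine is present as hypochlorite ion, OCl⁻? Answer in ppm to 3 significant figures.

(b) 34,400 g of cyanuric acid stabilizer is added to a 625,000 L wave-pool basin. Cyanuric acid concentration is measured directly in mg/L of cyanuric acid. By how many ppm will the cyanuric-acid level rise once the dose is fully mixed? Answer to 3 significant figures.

(a) [OCl⁻]/[HOCl] = 10^(pH − pKa) = 10^(6.81 − 7.49) = 10^-0.68 = 0.2089.
(a) Fraction as HOCl = 1 / (1 + 0.2089) = 0.8272.
(a) OCl⁻ = (1 − 0.8272) × 3.32 ppm = 0.5738 ppm.

(b) Rise: 34,400 g / 625,000 L × 1000 = 55.04 mg/L.

(a) 0.574 ppm; (b) 55.0 ppm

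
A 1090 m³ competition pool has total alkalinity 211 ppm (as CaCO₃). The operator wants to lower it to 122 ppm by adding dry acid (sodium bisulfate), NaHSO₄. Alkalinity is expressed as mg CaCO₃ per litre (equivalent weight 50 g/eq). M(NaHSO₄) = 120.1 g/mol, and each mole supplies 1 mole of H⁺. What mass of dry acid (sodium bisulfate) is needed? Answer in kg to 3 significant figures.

233 kg

Volume: 1090 m³ = 1,090,000 L.
Alkalinity to neutralize: (211 − 122) = 89 mg/L as CaCO₃ × 1,090,000 L = 97,010 g as CaCO₃.
Equivalents of H⁺ required: 97,010 ÷ 50 g/eq = 1940 eq = 1940 mol NaHSO₄.
Mass of NaHSO₄: 1940 × 120.1 = 233,000 g.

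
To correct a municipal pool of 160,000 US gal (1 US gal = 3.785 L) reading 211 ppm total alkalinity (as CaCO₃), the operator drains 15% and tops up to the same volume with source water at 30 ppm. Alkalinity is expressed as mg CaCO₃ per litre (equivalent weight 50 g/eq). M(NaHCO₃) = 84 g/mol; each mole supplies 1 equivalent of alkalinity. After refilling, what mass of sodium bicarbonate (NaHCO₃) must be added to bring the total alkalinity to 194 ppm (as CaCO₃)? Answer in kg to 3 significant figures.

10.3 kg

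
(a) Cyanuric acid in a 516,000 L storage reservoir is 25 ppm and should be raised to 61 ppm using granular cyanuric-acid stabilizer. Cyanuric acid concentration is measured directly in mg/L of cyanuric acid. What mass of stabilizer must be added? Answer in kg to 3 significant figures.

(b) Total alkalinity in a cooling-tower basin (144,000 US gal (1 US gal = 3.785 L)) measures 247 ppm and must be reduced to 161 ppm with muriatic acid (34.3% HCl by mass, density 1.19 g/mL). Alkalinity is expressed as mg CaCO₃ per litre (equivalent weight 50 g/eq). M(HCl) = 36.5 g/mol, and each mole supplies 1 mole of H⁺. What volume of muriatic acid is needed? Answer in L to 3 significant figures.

(a) 18.6 kg; (b) 83.8 L

(a) CYA to add: (61 − 25) = 36 mg/L × 516,000 L = 18,580 g cyanuric acid.

(b) Volume: 144,000 US gal × 3.785 L/gal = 545,040 L.
(b) Alkalinity to neutralize: (247 − 161) = 86 mg/L as CaCO₃ × 545,040 L = 46,870 g as CaCO₃.
(b) Equivalents of H⁺ required: 46,870 ÷ 50 g/eq = 937.5 eq = 937.5 mol HCl.
(b) Mass of HCl: 937.5 × 36.5 = 34,220 g.
(b) Mass of 34.3% solution: 34,220 / 0.343 = 99,760 g.
(b) Volume: 99,760 g ÷ 1.19 g/mL = 83,830 mL.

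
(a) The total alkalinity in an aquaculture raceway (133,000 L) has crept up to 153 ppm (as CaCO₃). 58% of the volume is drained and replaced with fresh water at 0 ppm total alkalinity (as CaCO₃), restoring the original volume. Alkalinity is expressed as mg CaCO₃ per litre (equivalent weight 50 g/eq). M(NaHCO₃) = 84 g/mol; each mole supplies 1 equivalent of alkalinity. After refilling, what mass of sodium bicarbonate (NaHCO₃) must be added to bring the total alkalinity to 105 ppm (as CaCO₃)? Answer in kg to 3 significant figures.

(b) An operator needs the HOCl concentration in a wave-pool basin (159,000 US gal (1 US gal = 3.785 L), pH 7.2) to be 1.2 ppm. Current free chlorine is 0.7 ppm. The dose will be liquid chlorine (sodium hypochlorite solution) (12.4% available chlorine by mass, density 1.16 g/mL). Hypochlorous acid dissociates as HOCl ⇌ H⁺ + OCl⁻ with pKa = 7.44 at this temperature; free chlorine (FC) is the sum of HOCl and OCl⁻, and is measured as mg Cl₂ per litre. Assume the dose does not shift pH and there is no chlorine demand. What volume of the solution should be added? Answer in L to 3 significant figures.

(a) 9.10 kg; (b) 4.98 L

(a) After draining 58% and refilling: 153 × 0.42 + 0 × 0.58 = 64.26 ppm.
(a) Deficit to target: 105 − 64.26 = 40.74 mg/L.
(a) As CaCO₃: 40.74 mg/L × 133,000 L = 5418 g; ÷ 50 g/eq ÷ 1 = 108.4 mol NaHCO₃.
(a) Mass: 108.4 × 84 = 9103 g.

(b) Volume: 159,000 US gal × 3.785 L/gal = 601,815 L.
(b) [OCl⁻]/[HOCl] = 10^(pH − pKa) = 10^(7.2 − 7.44) = 0.5754; fraction as HOCl = 1/(1 + 0.5754) = 0.6347.
(b) Free chlorine required for 1.2 ppm HOCl: 1.2 / 0.6347 = 1.891 ppm.
(b) FC to add: 1.891 − 0.7 = 1.191 mg/L as Cl₂.
(b) Cl₂ equivalent: 1.191 mg/L × 601,815 L = 716.5 g.
(b) Product at 12.4% available Cl: 716.5 / 0.124 = 5778 g.
(b) Volume: 5778 g ÷ 1.16 g/mL = 4981 mL.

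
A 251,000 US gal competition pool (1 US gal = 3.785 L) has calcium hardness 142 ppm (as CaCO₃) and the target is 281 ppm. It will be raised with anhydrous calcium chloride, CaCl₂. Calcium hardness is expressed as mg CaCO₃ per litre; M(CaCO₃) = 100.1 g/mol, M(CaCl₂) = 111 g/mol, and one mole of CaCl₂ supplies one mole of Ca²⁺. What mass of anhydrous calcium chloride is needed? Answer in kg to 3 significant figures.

146 kg

Volume: 251,000 US gal × 3.785 L/gal = 950,035 L.
Hardness to add: (281 − 142) = 139 mg/L as CaCO₃ × 950,035 L = 132,100 g as CaCO₃.
Moles of Ca²⁺ (1 mol Ca²⁺ ≡ 1 mol CaCO₃): 132,100 / 100.1 g/mol = 1319 mol.
Mass of CaCl₂: 1319 × 111 = 146,400 g.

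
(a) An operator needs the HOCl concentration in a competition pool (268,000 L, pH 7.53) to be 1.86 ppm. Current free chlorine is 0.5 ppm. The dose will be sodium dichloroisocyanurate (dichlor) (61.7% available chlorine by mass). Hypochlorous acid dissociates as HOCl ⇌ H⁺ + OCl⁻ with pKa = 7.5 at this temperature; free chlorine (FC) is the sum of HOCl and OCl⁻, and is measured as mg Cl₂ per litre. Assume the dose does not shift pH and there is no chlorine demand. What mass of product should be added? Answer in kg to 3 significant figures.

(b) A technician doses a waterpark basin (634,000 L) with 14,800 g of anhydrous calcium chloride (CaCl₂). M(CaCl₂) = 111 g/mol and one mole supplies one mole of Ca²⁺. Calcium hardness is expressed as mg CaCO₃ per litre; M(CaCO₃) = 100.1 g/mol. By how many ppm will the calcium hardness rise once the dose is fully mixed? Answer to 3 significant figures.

(a) 1.46 kg; (b) 21.1 ppm

(a) [OCl⁻]/[HOCl] = 10^(pH − pKa) = 10^(7.53 − 7.5) = 1.072; fraction as HOCl = 1/(1 + 1.072) = 0.4827.
(a) Free chlorine required for 1.86 ppm HOCl: 1.86 / 0.4827 = 3.853 ppm.
(a) FC to add: 3.853 − 0.5 = 3.353 mg/L as Cl₂.
(a) Cl₂ equivalent: 3.353 mg/L × 268,000 L = 898.6 g.
(a) Product at 61.7% available Cl: 898.6 / 0.617 = 1456 g.

(b) Moles of Ca²⁺: 14,800 g ÷ 111 g/mol = 133.3 mol.
(b) As CaCO₃: 133.3 mol × 100.1 g/mol = 13,350 g.
(b) Rise: 13,350 g / 634,000 L × 1000 = 21.05 mg/L.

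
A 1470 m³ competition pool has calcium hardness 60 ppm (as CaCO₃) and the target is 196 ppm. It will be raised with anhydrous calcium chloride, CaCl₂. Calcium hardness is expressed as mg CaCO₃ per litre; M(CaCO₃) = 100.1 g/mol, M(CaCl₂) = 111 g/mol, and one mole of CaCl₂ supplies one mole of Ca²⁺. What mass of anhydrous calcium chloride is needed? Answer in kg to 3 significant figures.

Volume: 1470 m³ = 1,470,000 L.
Hardness to add: (196 − 60) = 136 mg/L as CaCO₃ × 1,470,000 L = 199,900 g as CaCO₃.
Moles of Ca²⁺ (1 mol Ca²⁺ ≡ 1 mol CaCO₃): 199,900 / 100.1 g/mol = 1997 mol.
Mass of CaCl₂: 1997 × 111 = 221,700 g.

222 kg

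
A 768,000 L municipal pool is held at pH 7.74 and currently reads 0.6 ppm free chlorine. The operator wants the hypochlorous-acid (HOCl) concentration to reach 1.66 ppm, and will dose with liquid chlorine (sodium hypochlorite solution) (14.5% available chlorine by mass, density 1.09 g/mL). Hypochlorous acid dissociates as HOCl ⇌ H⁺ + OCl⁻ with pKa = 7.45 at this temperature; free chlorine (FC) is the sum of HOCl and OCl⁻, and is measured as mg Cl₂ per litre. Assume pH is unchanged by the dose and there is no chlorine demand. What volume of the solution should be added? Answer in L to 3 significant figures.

[OCl⁻]/[HOCl] = 10^(pH − pKa) = 10^(7.74 − 7.45) = 1.95; fraction as HOCl = 1/(1 + 1.95) = 0.339.
Free chlorine required for 1.66 ppm HOCl: 1.66 / 0.339 = 4.897 ppm.
FC to add: 4.897 − 0.6 = 4.297 mg/L as Cl₂.
Cl₂ equivalent: 4.297 mg/L × 768,000 L = 3300 g.
Product at 14.5% available Cl: 3300 / 0.145 = 22,760 g.
Volume: 22,760 g ÷ 1.09 g/mL = 20,880 mL.

20.9 L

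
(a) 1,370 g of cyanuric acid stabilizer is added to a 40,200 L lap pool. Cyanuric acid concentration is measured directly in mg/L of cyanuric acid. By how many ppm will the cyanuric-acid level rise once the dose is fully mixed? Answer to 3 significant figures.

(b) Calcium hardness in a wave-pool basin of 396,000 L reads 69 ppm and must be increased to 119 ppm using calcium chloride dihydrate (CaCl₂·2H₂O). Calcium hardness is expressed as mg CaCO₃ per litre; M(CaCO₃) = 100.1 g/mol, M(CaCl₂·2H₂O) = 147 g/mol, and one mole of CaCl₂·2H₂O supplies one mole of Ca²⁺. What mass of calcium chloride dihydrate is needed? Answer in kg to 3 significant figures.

(a) Rise: 1,370 g / 40,200 L × 1000 = 34.08 mg/L.

(b) Hardness to add: (119 − 69) = 50 mg/L as CaCO₃ × 396,000 L = 19,800 g as CaCO₃.
(b) Moles of Ca²⁺ (1 mol Ca²⁺ ≡ 1 mol CaCO₃): 19,800 / 100.1 g/mol = 197.8 mol.
(b) Mass of CaCl₂·2H₂O: 197.8 × 147 = 29,080 g.

(a) 34.1 ppm; (b) 29.1 kg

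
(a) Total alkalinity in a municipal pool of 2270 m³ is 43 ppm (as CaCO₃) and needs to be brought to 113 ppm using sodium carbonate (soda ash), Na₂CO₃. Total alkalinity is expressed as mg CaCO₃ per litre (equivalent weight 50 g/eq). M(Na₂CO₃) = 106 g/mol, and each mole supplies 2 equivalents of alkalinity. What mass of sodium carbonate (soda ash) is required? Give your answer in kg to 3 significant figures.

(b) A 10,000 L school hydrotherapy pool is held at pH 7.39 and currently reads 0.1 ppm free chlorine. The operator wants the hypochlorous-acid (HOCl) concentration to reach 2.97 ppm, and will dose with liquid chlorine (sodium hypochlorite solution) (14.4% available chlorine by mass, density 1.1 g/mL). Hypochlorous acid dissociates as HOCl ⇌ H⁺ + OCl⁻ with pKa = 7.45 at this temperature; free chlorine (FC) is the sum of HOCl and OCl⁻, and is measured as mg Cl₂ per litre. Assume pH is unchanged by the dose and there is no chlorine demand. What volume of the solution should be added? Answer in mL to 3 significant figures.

(a) 168 kg; (b) 344 mL

(a) Volume: 2270 m³ = 2,270,000 L.
(a) Alkalinity to add: (113 − 43) = 70 mg/L as CaCO₃ × 2,270,000 L = 158,900 g as CaCO₃.
(a) Equivalents: 158,900 g ÷ 50 g/eq = 3178 eq.
(a) Each mole of Na₂CO₃ supplies 2 eq, so 3178 / 2 = 1589 mol.
(a) Mass: 1589 mol × 106 g/mol = 168,400 g.

(b) [OCl⁻]/[HOCl] = 10^(pH − pKa) = 10^(7.39 − 7.45) = 0.871; fraction as HOCl = 1/(1 + 0.871) = 0.5345.
(b) Free chlorine required for 2.97 ppm HOCl: 2.97 / 0.5345 = 5.557 ppm.
(b) FC to add: 5.557 − 0.1 = 5.457 mg/L as Cl₂.
(b) Cl₂ equivalent: 5.457 mg/L × 10,000 L = 54.57 g.
(b) Product at 14.4% available Cl: 54.57 / 0.144 = 378.9 g.
(b) Volume: 378.9 g ÷ 1.1 g/mL = 344.5 mL.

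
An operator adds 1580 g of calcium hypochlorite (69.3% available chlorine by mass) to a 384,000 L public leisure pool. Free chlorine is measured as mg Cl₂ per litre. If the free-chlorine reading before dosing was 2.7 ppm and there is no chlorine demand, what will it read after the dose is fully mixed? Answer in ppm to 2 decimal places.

Available chlorine delivered: 1580 g × 0.693 = 1095 g as Cl₂.
Concentration rise: 1095 g / 384,000 L = 2.851 mg/L = 2.85 ppm.
Final FC: 2.7 + 2.85 = 5.55 ppm.

5.55 ppm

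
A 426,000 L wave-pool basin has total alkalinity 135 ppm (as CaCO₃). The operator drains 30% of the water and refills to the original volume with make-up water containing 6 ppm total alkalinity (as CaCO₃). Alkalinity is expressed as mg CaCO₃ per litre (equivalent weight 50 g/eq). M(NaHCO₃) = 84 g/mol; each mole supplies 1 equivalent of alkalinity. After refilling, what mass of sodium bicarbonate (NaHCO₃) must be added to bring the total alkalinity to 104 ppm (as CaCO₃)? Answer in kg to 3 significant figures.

5.51 kg

After draining 30% and refilling: 135 × 0.70 + 6 × 0.30 = 96.3 ppm.
Deficit to target: 104 − 96.3 = 7.7 mg/L.
As CaCO₃: 7.7 mg/L × 426,000 L = 3280 g; ÷ 50 g/eq ÷ 1 = 65.6 mol NaHCO₃.
Mass: 65.6 × 84 = 5511 g.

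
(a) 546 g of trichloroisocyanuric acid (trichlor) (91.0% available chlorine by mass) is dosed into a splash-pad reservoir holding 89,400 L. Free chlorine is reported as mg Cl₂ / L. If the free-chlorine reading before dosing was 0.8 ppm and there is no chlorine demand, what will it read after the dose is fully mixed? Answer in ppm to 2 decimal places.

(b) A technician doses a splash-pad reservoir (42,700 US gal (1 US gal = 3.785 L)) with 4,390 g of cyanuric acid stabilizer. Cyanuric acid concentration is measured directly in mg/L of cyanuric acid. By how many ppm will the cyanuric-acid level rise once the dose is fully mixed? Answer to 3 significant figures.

(a) Available chlorine delivered: 546 g × 0.91 = 496.9 g as Cl₂.
(a) Concentration rise: 496.9 g / 89,400 L = 5.558 mg/L = 5.56 ppm.
(a) Final FC: 0.8 + 5.56 = 6.36 ppm.

(b) Volume: 42,700 US gal × 3.785 L/gal = 161,620 L.
(b) Rise: 4,390 g / 161,620 L × 1000 = 27.16 mg/L.

(a) 6.36 ppm; (b) 27.2 ppm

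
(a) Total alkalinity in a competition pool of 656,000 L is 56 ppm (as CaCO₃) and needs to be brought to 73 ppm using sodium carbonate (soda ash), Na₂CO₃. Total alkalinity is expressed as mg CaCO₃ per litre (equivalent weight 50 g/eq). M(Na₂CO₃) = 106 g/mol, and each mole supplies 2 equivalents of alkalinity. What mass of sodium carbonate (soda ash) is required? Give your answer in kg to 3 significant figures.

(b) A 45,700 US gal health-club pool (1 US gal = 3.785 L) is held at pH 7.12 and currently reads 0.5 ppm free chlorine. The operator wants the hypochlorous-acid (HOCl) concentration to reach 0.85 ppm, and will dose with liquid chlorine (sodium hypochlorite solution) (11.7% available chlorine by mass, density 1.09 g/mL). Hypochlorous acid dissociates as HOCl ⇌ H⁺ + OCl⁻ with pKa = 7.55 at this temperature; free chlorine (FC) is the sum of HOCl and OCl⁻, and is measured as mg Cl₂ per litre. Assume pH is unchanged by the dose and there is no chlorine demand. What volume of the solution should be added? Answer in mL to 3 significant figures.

(a) Alkalinity to add: (73 − 56) = 17 mg/L as CaCO₃ × 656,000 L = 11,150 g as CaCO₃.
(a) Equivalents: 11,150 g ÷ 50 g/eq = 223 eq.
(a) Each mole of Na₂CO₃ supplies 2 eq, so 223 / 2 = 111.5 mol.
(a) Mass: 111.5 mol × 106 g/mol = 11,820 g.

(b) Volume: 45,700 US gal × 3.785 L/gal = 172,974 L.
(b) [OCl⁻]/[HOCl] = 10^(pH − pKa) = 10^(7.12 − 7.55) = 0.3715; fraction as HOCl = 1/(1 + 0.3715) = 0.7291.
(b) Free chlorine required for 0.85 ppm HOCl: 0.85 / 0.7291 = 1.166 ppm.
(b) FC to add: 1.166 − 0.5 = 0.6658 mg/L as Cl₂.
(b) Cl₂ equivalent: 0.6658 mg/L × 172,974 L = 115.2 g.
(b) Product at 11.7% available Cl: 115.2 / 0.117 = 984.3 g.
(b) Volume: 984.3 g ÷ 1.09 g/mL = 903.1 mL.

(a) 11.8 kg; (b) 903 mL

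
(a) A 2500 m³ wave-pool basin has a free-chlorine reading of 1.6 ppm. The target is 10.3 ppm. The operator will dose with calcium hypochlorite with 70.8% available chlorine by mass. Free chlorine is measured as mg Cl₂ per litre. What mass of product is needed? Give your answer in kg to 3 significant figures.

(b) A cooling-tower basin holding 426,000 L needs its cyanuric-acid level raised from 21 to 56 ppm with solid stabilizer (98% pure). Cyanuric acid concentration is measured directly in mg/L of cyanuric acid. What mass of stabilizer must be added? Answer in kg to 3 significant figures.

(a) 30.7 kg; (b) 15.2 kg

(a) Volume: 2500 m³ = 2,500,000 L.
(a) Chlorine deficit: 10.3 − 1.6 = 8.7 ppm = 8.7 mg/L as Cl₂.
(a) Cl₂ equivalent needed: 8.7 mg/L × 2,500,000 L = 21,750,000 mg = 21,750 g.
(a) Product at 70.8% available chlorine: 21,750 / 0.708 = 30,720 g.

(b) CYA to add: (56 − 21) = 35 mg/L × 426,000 L = 14,910 g cyanuric acid.
(b) At 98% purity: 14,910 / 0.98 = 15,210 g product.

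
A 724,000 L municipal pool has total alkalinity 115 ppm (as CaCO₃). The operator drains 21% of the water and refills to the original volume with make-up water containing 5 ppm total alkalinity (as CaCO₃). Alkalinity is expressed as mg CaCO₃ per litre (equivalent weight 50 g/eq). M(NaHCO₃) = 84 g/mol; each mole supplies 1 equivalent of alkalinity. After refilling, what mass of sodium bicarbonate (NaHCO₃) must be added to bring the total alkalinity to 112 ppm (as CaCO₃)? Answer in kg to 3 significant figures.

24.4 kg

After draining 21% and refilling: 115 × 0.79 + 5 × 0.21 = 91.9 ppm.
Deficit to target: 112 − 91.9 = 20.1 mg/L.
As CaCO₃: 20.1 mg/L × 724,000 L = 14,550 g; ÷ 50 g/eq ÷ 1 = 291 mol NaHCO₃.
Mass: 291 × 84 = 24,450 g.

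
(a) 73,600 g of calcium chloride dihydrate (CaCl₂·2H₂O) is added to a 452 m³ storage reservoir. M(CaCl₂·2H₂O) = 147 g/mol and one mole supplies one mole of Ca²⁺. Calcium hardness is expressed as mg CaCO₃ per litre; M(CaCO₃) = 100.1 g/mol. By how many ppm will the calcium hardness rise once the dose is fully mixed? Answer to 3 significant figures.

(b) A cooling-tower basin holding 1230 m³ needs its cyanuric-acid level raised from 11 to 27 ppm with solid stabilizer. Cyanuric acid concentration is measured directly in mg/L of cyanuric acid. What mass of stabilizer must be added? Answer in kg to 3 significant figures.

(a) 111 ppm; (b) 19.7 kg

(a) Volume: 452 m³ = 452,000 L.
(a) Moles of Ca²⁺: 73,600 g ÷ 147 g/mol = 500.7 mol.
(a) As CaCO₃: 500.7 mol × 100.1 g/mol = 50,120 g.
(a) Rise: 50,120 g / 452,000 L × 1000 = 110.9 mg/L.

(b) Volume: 1230 m³ = 1,230,000 L.
(b) CYA to add: (27 − 11) = 16 mg/L × 1,230,000 L = 19,680 g cyanuric acid.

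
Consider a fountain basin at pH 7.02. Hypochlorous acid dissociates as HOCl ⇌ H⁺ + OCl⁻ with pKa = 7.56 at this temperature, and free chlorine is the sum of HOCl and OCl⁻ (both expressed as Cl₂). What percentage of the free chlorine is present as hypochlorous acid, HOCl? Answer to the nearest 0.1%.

77.6%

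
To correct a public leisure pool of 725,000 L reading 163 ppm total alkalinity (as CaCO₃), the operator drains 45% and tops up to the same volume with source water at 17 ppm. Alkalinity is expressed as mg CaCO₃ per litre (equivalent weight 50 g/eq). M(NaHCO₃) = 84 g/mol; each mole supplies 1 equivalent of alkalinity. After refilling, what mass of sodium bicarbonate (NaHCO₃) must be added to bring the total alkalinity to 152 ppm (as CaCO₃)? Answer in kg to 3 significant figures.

After draining 45% and refilling: 163 × 0.55 + 17 × 0.45 = 97.3 ppm.
Deficit to target: 152 − 97.3 = 54.7 mg/L.
As CaCO₃: 54.7 mg/L × 725,000 L = 39,660 g; ÷ 50 g/eq ÷ 1 = 793.1 mol NaHCO₃.
Mass: 793.1 × 84 = 66,620 g.

66.6 kg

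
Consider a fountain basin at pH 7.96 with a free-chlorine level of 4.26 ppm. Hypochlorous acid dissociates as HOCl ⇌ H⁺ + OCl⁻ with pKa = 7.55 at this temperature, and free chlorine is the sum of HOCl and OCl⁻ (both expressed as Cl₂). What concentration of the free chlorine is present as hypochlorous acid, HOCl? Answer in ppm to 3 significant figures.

1.19 ppm

[OCl⁻]/[HOCl] = 10^(pH − pKa) = 10^(7.96 − 7.55) = 10^0.41 = 2.57.
Fraction as HOCl = 1 / (1 + 2.57) = 0.2801.
HOCl = 0.2801 × 4.26 ppm = 1.193 ppm.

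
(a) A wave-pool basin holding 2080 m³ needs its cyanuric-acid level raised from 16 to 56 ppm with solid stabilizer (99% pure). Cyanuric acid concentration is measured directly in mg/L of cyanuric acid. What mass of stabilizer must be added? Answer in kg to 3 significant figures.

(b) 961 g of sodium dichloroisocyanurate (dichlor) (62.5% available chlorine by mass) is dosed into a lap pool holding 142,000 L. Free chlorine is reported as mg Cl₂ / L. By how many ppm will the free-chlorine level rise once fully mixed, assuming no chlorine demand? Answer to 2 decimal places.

(a) 84.0 kg; (b) 4.23 ppm

(a) Volume: 2080 m³ = 2,080,000 L.
(a) CYA to add: (56 − 16) = 40 mg/L × 2,080,000 L = 83,200 g cyanuric acid.
(a) At 99% purity: 83,200 / 0.99 = 84,040 g product.

(b) Available chlorine delivered: 961 g × 0.625 = 600.6 g as Cl₂.
(b) Concentration rise: 600.6 g / 142,000 L = 4.23 mg/L = 4.23 ppm.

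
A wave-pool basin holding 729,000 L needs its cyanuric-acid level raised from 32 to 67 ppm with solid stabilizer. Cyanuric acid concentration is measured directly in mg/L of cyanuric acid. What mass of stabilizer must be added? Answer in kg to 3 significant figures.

CYA to add: (67 − 32) = 35 mg/L × 729,000 L = 25,520 g cyanuric acid.

25.5 kg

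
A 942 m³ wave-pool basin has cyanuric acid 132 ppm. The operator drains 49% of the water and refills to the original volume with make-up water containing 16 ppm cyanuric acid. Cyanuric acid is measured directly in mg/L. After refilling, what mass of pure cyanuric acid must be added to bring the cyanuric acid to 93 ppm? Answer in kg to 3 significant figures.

Volume: 942 m³ = 942,000 L.
After draining 49% and refilling: 132 × 0.51 + 16 × 0.49 = 75.16 ppm.
Deficit to target: 93 − 75.16 = 17.84 mg/L.
Mass: 17.84 mg/L × 942,000 L = 16,810 g cyanuric acid.

16.8 kg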